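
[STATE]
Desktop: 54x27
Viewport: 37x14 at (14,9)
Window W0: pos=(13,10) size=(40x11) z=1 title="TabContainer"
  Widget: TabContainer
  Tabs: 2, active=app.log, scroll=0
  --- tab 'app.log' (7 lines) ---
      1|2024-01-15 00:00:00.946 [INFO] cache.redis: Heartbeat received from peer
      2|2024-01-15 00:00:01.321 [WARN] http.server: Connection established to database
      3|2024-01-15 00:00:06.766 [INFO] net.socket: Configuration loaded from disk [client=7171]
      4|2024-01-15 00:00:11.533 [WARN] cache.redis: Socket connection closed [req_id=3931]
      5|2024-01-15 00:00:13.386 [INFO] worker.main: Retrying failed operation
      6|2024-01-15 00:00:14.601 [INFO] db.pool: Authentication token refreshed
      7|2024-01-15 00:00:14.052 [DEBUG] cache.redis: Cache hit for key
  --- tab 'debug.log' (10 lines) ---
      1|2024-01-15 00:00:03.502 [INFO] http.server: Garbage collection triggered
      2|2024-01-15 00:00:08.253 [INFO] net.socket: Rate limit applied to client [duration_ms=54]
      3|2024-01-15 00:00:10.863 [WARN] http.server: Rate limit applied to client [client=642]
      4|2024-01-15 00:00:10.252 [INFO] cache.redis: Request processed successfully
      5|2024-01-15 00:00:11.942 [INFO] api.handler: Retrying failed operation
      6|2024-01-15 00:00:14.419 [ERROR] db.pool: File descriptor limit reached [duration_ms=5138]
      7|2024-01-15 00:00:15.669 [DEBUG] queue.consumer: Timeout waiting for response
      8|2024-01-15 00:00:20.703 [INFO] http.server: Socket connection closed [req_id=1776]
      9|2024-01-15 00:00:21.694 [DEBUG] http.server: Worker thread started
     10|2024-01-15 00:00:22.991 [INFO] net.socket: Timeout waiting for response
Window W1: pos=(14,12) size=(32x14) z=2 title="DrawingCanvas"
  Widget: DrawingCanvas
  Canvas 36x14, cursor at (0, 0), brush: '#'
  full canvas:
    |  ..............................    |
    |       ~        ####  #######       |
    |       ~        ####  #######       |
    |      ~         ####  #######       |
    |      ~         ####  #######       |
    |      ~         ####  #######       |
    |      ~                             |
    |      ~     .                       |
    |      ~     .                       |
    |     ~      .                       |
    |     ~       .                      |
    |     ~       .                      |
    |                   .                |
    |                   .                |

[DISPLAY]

                                     
━━━━━━━━━━━━━━━━━━━━━━━━━━━━━━━━━━━━━
 TabContainer                        
┏━━━━━━━━━━━━━━━━━━━━━━━━━━━━━━┓─────
┃ DrawingCanvas                ┃     
┠──────────────────────────────┨─────
┃+ ............................┃ache.
┃       ~        ####  ####### ┃ttp.s
┃       ~        ####  ####### ┃et.so
┃      ~         ####  ####### ┃ache.
┃      ~         ####  ####### ┃orker
┃      ~         ####  ####### ┃━━━━━
┃      ~                       ┃     
┃      ~     .                 ┃     


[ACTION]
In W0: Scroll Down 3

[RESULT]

                                     
━━━━━━━━━━━━━━━━━━━━━━━━━━━━━━━━━━━━━
 TabContainer                        
┏━━━━━━━━━━━━━━━━━━━━━━━━━━━━━━┓─────
┃ DrawingCanvas                ┃     
┠──────────────────────────────┨─────
┃+ ............................┃ache.
┃       ~        ####  ####### ┃orker
┃       ~        ####  ####### ┃b.poo
┃      ~         ####  ####### ┃cache
┃      ~         ####  ####### ┃     
┃      ~         ####  ####### ┃━━━━━
┃      ~                       ┃     
┃      ~     .                 ┃     


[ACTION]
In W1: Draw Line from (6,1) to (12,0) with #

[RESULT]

                                     
━━━━━━━━━━━━━━━━━━━━━━━━━━━━━━━━━━━━━
 TabContainer                        
┏━━━━━━━━━━━━━━━━━━━━━━━━━━━━━━┓─────
┃ DrawingCanvas                ┃     
┠──────────────────────────────┨─────
┃+ ............................┃ache.
┃       ~        ####  ####### ┃orker
┃       ~        ####  ####### ┃b.poo
┃      ~         ####  ####### ┃cache
┃      ~         ####  ####### ┃     
┃      ~         ####  ####### ┃━━━━━
┃ #    ~                       ┃     
┃ #    ~     .                 ┃     


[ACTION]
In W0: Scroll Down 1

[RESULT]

                                     
━━━━━━━━━━━━━━━━━━━━━━━━━━━━━━━━━━━━━
 TabContainer                        
┏━━━━━━━━━━━━━━━━━━━━━━━━━━━━━━┓─────
┃ DrawingCanvas                ┃     
┠──────────────────────────────┨─────
┃+ ............................┃orker
┃       ~        ####  ####### ┃b.poo
┃       ~        ####  ####### ┃cache
┃      ~         ####  ####### ┃     
┃      ~         ####  ####### ┃     
┃      ~         ####  ####### ┃━━━━━
┃ #    ~                       ┃     
┃ #    ~     .                 ┃     


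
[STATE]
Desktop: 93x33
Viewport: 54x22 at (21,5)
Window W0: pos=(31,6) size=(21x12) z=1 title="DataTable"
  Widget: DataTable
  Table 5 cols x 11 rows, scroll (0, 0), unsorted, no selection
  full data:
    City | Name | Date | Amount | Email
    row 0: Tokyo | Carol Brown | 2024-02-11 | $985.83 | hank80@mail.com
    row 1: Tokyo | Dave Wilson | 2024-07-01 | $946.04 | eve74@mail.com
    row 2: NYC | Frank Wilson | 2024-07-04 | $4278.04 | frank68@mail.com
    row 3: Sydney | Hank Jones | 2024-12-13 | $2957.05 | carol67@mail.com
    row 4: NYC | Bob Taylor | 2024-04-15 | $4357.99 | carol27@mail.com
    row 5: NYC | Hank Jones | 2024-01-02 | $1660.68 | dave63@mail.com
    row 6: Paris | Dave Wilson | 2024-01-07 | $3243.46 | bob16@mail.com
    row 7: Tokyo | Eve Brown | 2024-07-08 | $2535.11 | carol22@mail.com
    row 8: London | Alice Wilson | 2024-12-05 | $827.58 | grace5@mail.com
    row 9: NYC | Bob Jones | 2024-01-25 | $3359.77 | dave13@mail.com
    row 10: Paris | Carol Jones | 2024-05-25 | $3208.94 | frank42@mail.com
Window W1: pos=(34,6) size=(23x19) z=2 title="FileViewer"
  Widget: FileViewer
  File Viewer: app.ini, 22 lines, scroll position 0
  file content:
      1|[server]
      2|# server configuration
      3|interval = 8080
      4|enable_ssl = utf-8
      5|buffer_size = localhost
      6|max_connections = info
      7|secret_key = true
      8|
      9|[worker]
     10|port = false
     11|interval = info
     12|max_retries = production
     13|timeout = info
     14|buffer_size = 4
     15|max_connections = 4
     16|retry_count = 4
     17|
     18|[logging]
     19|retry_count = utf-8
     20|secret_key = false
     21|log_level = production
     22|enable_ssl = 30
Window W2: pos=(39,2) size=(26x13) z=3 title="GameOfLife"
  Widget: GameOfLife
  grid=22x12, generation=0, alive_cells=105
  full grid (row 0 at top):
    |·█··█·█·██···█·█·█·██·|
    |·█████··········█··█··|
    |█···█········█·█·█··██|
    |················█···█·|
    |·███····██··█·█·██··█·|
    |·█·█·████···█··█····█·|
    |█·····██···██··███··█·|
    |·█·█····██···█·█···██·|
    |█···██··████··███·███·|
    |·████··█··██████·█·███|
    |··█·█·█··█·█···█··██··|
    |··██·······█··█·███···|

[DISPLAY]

                  ┃Gen: 0                  ┃          
          ┏━━┏━━━━┃█···█········█·█·█··██  ┃          
          ┃ D┃ Fil┃················█···█·  ┃          
          ┠──┠────┃·███····██··█·█·██··█·  ┃          
          ┃Ci┃[ser┃·█·█·████···█··█····█·  ┃          
          ┃──┃# se┃█·····██···██··███··█·  ┃          
          ┃To┃inte┃·█·█····██···█·█···██·  ┃          
          ┃To┃enab┃█···██··████··███·███·  ┃          
          ┃NY┃buff┃·████··█··██████·█·███  ┃          
          ┃Sy┃max_┗━━━━━━━━━━━━━━━━━━━━━━━━┛          
          ┃NY┃secret_key = true   ░┃                  
          ┃NY┃                    ░┃                  
          ┗━━┃[worker]            ░┃                  
             ┃port = false        ░┃                  
             ┃interval = info     ░┃                  
             ┃max_retries = produc░┃                  
             ┃timeout = info      ░┃                  
             ┃buffer_size = 4     ░┃                  
             ┃max_connections = 4 ▼┃                  
             ┗━━━━━━━━━━━━━━━━━━━━━┛                  
                                                      
                                                      


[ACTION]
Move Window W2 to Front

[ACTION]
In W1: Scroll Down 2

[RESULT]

                  ┃Gen: 0                  ┃          
          ┏━━┏━━━━┃█···█········█·█·█··██  ┃          
          ┃ D┃ Fil┃················█···█·  ┃          
          ┠──┠────┃·███····██··█·█·██··█·  ┃          
          ┃Ci┃inte┃·█·█·████···█··█····█·  ┃          
          ┃──┃enab┃█·····██···██··███··█·  ┃          
          ┃To┃buff┃·█·█····██···█·█···██·  ┃          
          ┃To┃max_┃█···██··████··███·███·  ┃          
          ┃NY┃secr┃·████··█··██████·█·███  ┃          
          ┃Sy┃    ┗━━━━━━━━━━━━━━━━━━━━━━━━┛          
          ┃NY┃[worker]            ░┃                  
          ┃NY┃port = false        ░┃                  
          ┗━━┃interval = info     ░┃                  
             ┃max_retries = produc░┃                  
             ┃timeout = info      ░┃                  
             ┃buffer_size = 4     ░┃                  
             ┃max_connections = 4 ░┃                  
             ┃retry_count = 4     ░┃                  
             ┃                    ▼┃                  
             ┗━━━━━━━━━━━━━━━━━━━━━┛                  
                                                      
                                                      


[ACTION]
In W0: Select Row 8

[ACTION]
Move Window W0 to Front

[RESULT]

                  ┃Gen: 0                  ┃          
          ┏━━━━━━━━━━━━━━━━━━━┓·█·█·█··██  ┃          
          ┃ DataTable         ┃····█···█·  ┃          
          ┠───────────────────┨█·█·██··█·  ┃          
          ┃City  │Name        ┃█··█····█·  ┃          
          ┃──────┼────────────┃█··███··█·  ┃          
          ┃Tokyo │Carol Brown ┃·█·█···██·  ┃          
          ┃Tokyo │Dave Wilson ┃··███·███·  ┃          
          ┃NYC   │Frank Wilson┃████·█·███  ┃          
          ┃Sydney│Hank Jones  ┃━━━━━━━━━━━━┛          
          ┃NYC   │Bob Taylor  ┃   ░┃                  
          ┃NYC   │Hank Jones  ┃   ░┃                  
          ┗━━━━━━━━━━━━━━━━━━━┛   ░┃                  
             ┃max_retries = produc░┃                  
             ┃timeout = info      ░┃                  
             ┃buffer_size = 4     ░┃                  
             ┃max_connections = 4 ░┃                  
             ┃retry_count = 4     ░┃                  
             ┃                    ▼┃                  
             ┗━━━━━━━━━━━━━━━━━━━━━┛                  
                                                      
                                                      


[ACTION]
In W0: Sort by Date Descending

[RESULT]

                  ┃Gen: 0                  ┃          
          ┏━━━━━━━━━━━━━━━━━━━┓·█·█·█··██  ┃          
          ┃ DataTable         ┃····█···█·  ┃          
          ┠───────────────────┨█·█·██··█·  ┃          
          ┃City  │Name        ┃█··█····█·  ┃          
          ┃──────┼────────────┃█··███··█·  ┃          
          ┃Sydney│Hank Jones  ┃·█·█···██·  ┃          
          ┃London│Alice Wilson┃··███·███·  ┃          
          ┃Tokyo │Eve Brown   ┃████·█·███  ┃          
          ┃NYC   │Frank Wilson┃━━━━━━━━━━━━┛          
          ┃Tokyo │Dave Wilson ┃   ░┃                  
          ┃Paris │Carol Jones ┃   ░┃                  
          ┗━━━━━━━━━━━━━━━━━━━┛   ░┃                  
             ┃max_retries = produc░┃                  
             ┃timeout = info      ░┃                  
             ┃buffer_size = 4     ░┃                  
             ┃max_connections = 4 ░┃                  
             ┃retry_count = 4     ░┃                  
             ┃                    ▼┃                  
             ┗━━━━━━━━━━━━━━━━━━━━━┛                  
                                                      
                                                      


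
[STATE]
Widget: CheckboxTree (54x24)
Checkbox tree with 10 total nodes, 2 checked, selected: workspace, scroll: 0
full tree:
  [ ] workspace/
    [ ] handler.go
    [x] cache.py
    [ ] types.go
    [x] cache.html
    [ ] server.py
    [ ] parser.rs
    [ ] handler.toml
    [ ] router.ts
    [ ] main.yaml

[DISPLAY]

>[-] workspace/                                       
   [ ] handler.go                                     
   [x] cache.py                                       
   [ ] types.go                                       
   [x] cache.html                                     
   [ ] server.py                                      
   [ ] parser.rs                                      
   [ ] handler.toml                                   
   [ ] router.ts                                      
   [ ] main.yaml                                      
                                                      
                                                      
                                                      
                                                      
                                                      
                                                      
                                                      
                                                      
                                                      
                                                      
                                                      
                                                      
                                                      
                                                      


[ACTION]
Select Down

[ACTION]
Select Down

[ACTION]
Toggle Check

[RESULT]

 [-] workspace/                                       
   [ ] handler.go                                     
>  [ ] cache.py                                       
   [ ] types.go                                       
   [x] cache.html                                     
   [ ] server.py                                      
   [ ] parser.rs                                      
   [ ] handler.toml                                   
   [ ] router.ts                                      
   [ ] main.yaml                                      
                                                      
                                                      
                                                      
                                                      
                                                      
                                                      
                                                      
                                                      
                                                      
                                                      
                                                      
                                                      
                                                      
                                                      


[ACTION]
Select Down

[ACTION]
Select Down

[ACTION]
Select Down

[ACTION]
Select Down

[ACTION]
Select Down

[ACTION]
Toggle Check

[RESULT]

 [-] workspace/                                       
   [ ] handler.go                                     
   [ ] cache.py                                       
   [ ] types.go                                       
   [x] cache.html                                     
   [ ] server.py                                      
   [ ] parser.rs                                      
>  [x] handler.toml                                   
   [ ] router.ts                                      
   [ ] main.yaml                                      
                                                      
                                                      
                                                      
                                                      
                                                      
                                                      
                                                      
                                                      
                                                      
                                                      
                                                      
                                                      
                                                      
                                                      


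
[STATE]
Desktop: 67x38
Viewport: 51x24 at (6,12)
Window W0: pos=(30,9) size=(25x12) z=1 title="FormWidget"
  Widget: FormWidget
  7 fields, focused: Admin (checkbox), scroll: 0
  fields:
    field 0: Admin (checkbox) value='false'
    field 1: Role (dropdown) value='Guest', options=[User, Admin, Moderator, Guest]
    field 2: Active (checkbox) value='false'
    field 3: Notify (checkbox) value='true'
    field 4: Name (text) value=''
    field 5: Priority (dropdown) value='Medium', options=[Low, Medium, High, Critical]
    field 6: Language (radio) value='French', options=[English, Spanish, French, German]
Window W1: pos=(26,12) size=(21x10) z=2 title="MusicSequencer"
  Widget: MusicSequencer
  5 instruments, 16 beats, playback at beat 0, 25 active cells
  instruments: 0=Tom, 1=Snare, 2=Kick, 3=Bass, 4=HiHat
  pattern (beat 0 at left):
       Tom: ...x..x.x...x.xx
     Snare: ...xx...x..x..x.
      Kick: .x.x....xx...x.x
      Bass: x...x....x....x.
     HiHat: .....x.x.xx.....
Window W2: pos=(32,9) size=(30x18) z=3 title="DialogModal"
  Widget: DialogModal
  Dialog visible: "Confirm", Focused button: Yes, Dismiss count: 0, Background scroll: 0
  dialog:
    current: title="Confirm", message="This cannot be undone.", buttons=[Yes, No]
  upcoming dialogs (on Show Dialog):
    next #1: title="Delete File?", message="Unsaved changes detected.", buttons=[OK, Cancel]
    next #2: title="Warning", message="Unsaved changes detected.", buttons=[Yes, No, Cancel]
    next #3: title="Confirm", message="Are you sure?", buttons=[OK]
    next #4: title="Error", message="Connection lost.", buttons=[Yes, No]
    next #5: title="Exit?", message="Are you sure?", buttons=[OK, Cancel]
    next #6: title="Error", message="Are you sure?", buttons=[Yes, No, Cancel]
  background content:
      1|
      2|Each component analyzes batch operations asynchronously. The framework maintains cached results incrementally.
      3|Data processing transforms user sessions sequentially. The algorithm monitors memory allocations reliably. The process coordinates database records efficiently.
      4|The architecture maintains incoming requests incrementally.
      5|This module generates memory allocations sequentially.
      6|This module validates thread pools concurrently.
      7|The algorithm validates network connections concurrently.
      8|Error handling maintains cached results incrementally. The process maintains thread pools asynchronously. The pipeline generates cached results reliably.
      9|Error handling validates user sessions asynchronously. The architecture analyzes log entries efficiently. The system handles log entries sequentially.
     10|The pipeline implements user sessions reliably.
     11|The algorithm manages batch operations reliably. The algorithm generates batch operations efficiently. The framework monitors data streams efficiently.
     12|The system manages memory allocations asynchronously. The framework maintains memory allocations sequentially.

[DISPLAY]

                    ┏━━━━━┃                        
                    ┃ Musi┃Each component analyzes 
                    ┠─────┃Data processing transfor
                    ┃     ┃The architecture maintai
                    ┃   To┃Th┌─────────────────────
                    ┃ Snar┃Th│       Confirm       
                    ┃  Kic┃Th│This cannot be undone
                    ┃  Bas┃Er│      [Yes]  No      
                    ┃ HiHa┃Er└─────────────────────
                    ┗━━━━━┃The pipeline implements 
                          ┃The algorithm manages ba
                          ┃The system manages memor
                          ┃                        
                          ┃                        
                          ┗━━━━━━━━━━━━━━━━━━━━━━━━
                                                   
                                                   
                                                   
                                                   
                                                   
                                                   
                                                   
                                                   
                                                   


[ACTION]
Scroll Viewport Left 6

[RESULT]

                          ┏━━━━━┃                  
                          ┃ Musi┃Each component ana
                          ┠─────┃Data processing tr
                          ┃     ┃The architecture m
                          ┃   To┃Th┌───────────────
                          ┃ Snar┃Th│       Confirm 
                          ┃  Kic┃Th│This cannot be 
                          ┃  Bas┃Er│      [Yes]  No
                          ┃ HiHa┃Er└───────────────
                          ┗━━━━━┃The pipeline imple
                                ┃The algorithm mana
                                ┃The system manages
                                ┃                  
                                ┃                  
                                ┗━━━━━━━━━━━━━━━━━━
                                                   
                                                   
                                                   
                                                   
                                                   
                                                   
                                                   
                                                   
                                                   


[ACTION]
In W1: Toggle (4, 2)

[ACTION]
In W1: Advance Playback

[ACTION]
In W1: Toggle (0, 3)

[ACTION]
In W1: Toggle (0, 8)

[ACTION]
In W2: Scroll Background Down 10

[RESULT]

                          ┏━━━━━┃The algorithm mana
                          ┃ Musi┃The system manages
                          ┠─────┃                  
                          ┃     ┃                  
                          ┃   To┃  ┌───────────────
                          ┃ Snar┃  │       Confirm 
                          ┃  Kic┃  │This cannot be 
                          ┃  Bas┃  │      [Yes]  No
                          ┃ HiHa┃  └───────────────
                          ┗━━━━━┃                  
                                ┃                  
                                ┃                  
                                ┃                  
                                ┃                  
                                ┗━━━━━━━━━━━━━━━━━━
                                                   
                                                   
                                                   
                                                   
                                                   
                                                   
                                                   
                                                   
                                                   


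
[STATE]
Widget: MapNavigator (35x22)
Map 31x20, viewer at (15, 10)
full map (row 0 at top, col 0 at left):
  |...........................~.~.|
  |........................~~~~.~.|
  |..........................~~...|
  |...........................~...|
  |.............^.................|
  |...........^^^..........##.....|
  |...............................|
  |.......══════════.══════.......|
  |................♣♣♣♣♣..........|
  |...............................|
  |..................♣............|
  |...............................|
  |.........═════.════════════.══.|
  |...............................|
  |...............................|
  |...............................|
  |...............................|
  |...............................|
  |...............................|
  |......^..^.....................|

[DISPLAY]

                                   
  ...........................~.~.  
  ........................~~~~.~.  
  ..........................~~...  
  ...........................~...  
  .............^.................  
  ...........^^^..........##.....  
  ...............................  
  .......══════════.══════.......  
  ................♣♣♣♣♣..........  
  ...............................  
  ...............@..♣............  
  ...............................  
  .........═════.════════════.══.  
  ...............................  
  ...............................  
  ...............................  
  ...............................  
  ...............................  
  ...............................  
  ......^..^.....................  
                                   


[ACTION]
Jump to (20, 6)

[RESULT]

                                   
                                   
                                   
                                   
                                   
........................~.~.       
.....................~~~~.~.       
.......................~~...       
........................~...       
..........^.................       
........^^^..........##.....       
.................@..........       
....══════════.══════.......       
.............♣♣♣♣♣..........       
............................       
...............♣............       
............................       
......═════.════════════.══.       
............................       
............................       
............................       
............................       


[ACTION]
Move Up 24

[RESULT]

                                   
                                   
                                   
                                   
                                   
                                   
                                   
                                   
                                   
                                   
                                   
.................@......~.~.       
.....................~~~~.~.       
.......................~~...       
........................~...       
..........^.................       
........^^^..........##.....       
............................       
....══════════.══════.......       
.............♣♣♣♣♣..........       
............................       
...............♣............       


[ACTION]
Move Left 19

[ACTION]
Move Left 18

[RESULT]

                                   
                                   
                                   
                                   
                                   
                                   
                                   
                                   
                                   
                                   
                                   
                 @.................
                 ..................
                 ..................
                 ..................
                 .............^....
                 ...........^^^....
                 ..................
                 .......══════════.
                 ................♣♣
                 ..................
                 ..................


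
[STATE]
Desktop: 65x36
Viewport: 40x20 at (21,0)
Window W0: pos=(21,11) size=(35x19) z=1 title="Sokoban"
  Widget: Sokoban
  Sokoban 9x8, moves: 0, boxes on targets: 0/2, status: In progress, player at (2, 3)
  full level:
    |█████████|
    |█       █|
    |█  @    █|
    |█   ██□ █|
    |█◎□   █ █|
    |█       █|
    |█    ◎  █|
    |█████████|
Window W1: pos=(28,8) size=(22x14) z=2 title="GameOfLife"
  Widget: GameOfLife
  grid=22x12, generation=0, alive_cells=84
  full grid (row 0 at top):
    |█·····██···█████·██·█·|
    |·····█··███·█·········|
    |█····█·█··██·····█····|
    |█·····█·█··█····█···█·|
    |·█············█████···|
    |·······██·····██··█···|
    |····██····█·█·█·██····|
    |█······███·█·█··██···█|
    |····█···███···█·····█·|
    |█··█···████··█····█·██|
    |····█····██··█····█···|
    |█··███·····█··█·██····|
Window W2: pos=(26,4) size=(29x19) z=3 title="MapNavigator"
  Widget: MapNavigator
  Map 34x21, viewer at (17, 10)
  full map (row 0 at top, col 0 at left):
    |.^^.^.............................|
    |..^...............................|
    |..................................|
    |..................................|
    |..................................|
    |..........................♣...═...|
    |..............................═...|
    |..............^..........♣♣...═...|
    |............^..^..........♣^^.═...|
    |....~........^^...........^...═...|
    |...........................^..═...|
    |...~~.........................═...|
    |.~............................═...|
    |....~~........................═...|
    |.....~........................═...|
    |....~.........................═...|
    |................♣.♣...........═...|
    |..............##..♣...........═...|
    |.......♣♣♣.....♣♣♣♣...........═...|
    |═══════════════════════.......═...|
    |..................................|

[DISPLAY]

                                        
                                        
                                        
                                        
     ┏━━━━━━━━━━━━━━━━━━━━━━━━━━━┓      
     ┃ MapNavigator              ┃      
     ┠───────────────────────────┨      
     ┃...........................┃      
     ┃...........................┃      
     ┃......................♣...═┃      
     ┃..........................═┃      
┏━━━━┃..........^..........♣♣...═┃┓     
┃ Sok┃........^..^..........♣^^.═┃┃     
┠────┃~........^^...........^...═┃┨     
┃████┃.............@.........^..═┃┃     
┃█   ┃~.........................═┃┃     
┃█  @┃..........................═┃┃     
┃█   ┃~~........................═┃┃     
┃█◎□ ┃.~........................═┃┃     
┃█   ┃~.........................═┃┃     


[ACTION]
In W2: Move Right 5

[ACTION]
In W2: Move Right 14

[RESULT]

                                        
                                        
                                        
                                        
     ┏━━━━━━━━━━━━━━━━━━━━━━━━━━━┓      
     ┃ MapNavigator              ┃      
     ┠───────────────────────────┨      
     ┃..............             ┃      
     ┃..............             ┃      
     ┃......♣...═...             ┃      
     ┃..........═...             ┃      
┏━━━━┃.....♣♣...═...             ┃┓     
┃ Sok┃......♣^^.═...             ┃┃     
┠────┃......^...═...             ┃┨     
┃████┃.......^..═..@             ┃┃     
┃█   ┃..........═...             ┃┃     
┃█  @┃..........═...             ┃┃     
┃█   ┃..........═...             ┃┃     
┃█◎□ ┃..........═...             ┃┃     
┃█   ┃..........═...             ┃┃     


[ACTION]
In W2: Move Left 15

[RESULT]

                                        
                                        
                                        
                                        
     ┏━━━━━━━━━━━━━━━━━━━━━━━━━━━┓      
     ┃ MapNavigator              ┃      
     ┠───────────────────────────┨      
     ┃...........................┃      
     ┃...........................┃      
     ┃.....................♣...═.┃      
     ┃.........................═.┃      
┏━━━━┃.........^..........♣♣...═.┃┓     
┃ Sok┃.......^..^..........♣^^.═.┃┃     
┠────┃........^^...........^...═.┃┨     
┃████┃.............@........^..═.┃┃     
┃█   ┃.........................═.┃┃     
┃█  @┃.........................═.┃┃     
┃█   ┃~........................═.┃┃     
┃█◎□ ┃~........................═.┃┃     
┃█   ┃.........................═.┃┃     


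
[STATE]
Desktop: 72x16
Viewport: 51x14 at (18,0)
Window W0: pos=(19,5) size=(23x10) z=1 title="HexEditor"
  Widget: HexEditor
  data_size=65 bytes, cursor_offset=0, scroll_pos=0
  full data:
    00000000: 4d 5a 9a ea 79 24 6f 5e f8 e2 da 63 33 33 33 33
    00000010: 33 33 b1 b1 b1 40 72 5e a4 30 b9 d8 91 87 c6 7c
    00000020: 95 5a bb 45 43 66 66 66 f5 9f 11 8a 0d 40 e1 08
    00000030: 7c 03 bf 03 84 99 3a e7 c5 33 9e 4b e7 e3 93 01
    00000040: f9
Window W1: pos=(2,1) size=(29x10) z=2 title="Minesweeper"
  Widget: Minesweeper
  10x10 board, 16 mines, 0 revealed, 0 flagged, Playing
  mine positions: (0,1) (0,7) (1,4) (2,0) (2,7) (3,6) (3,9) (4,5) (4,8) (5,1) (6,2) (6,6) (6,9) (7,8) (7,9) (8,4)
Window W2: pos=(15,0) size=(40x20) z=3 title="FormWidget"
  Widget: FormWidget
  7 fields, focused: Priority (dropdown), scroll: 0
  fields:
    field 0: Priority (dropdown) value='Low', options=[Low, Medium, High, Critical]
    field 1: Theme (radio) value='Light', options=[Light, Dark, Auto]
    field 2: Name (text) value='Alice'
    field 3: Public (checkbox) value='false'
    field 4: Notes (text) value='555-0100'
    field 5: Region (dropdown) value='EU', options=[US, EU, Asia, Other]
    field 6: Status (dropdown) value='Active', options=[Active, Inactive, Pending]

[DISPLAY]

━━━━━━━━━━━━━━━━━━━━━━━━━━━━━━━━━━━━┓              
ormWidget                           ┃              
────────────────────────────────────┨              
Priority:   [Low                  ▼]┃              
Theme:      (●) Light  ( ) Dark  ( )┃              
Name:       [Alice                 ]┃              
Public:     [ ]                     ┃              
Notes:      [555-0100              ]┃              
Region:     [EU                   ▼]┃              
Status:     [Active               ▼]┃              
                                    ┃              
                                    ┃              
                                    ┃              
                                    ┃              


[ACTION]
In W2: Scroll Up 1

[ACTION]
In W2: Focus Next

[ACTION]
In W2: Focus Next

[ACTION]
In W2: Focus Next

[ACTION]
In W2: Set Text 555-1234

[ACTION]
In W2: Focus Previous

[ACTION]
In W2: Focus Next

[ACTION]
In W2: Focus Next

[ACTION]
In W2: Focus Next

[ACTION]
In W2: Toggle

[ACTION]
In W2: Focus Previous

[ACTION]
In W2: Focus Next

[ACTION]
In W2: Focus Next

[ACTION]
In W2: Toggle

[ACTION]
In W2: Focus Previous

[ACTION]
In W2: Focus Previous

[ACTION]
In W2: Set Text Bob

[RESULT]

━━━━━━━━━━━━━━━━━━━━━━━━━━━━━━━━━━━━┓              
ormWidget                           ┃              
────────────────────────────────────┨              
Priority:   [Low                  ▼]┃              
Theme:      (●) Light  ( ) Dark  ( )┃              
Name:       [Alice                 ]┃              
Public:     [ ]                     ┃              
Notes:      [Bob                   ]┃              
Region:     [EU                   ▼]┃              
Status:     [Active               ▼]┃              
                                    ┃              
                                    ┃              
                                    ┃              
                                    ┃              
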